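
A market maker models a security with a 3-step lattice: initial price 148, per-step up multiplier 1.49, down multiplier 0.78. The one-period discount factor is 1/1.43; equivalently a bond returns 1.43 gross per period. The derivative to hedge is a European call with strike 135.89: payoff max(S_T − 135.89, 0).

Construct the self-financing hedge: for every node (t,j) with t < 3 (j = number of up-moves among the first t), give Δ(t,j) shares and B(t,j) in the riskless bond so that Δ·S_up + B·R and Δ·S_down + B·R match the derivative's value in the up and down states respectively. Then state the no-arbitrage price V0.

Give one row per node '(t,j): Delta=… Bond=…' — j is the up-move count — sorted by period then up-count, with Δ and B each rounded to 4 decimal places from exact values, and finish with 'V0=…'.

(0,0): Delta=0.9966 Bond=-45.9472
(1,0): Delta=0.9404 Bond=-59.2161
(1,1): Delta=0.9993 Bond=-66.3035
(2,0): Delta=0.0000 Bond=0.0000
(2,1): Delta=0.9859 Bond=-92.4955
(2,2): Delta=1.0000 Bond=-95.0280
V0=101.5544

Since d<R<u, set p* = (R−d)/(u−d) = 0.9155; price each node as the discounted p*-expectation of its children.
Terminal payoffs: V(3,0)=0.0000, V(3,1)=0.0000, V(3,2)=120.3983, V(3,3)=353.6865
(2,0): S=90.0432. Δ = (V_up−V_dn)/(S_up−S_dn) = (0.0000−0.0000)/(134.1644−70.2337) = 0.0000. V = [p*·0.0000 + (1−p*)·0.0000]/1.43 = 0.0000. B = V − Δ·S = 0.0000.
(2,1): S=172.0056. Δ = (V_up−V_dn)/(S_up−S_dn) = (120.3983−0.0000)/(256.2883−134.1644) = 0.9859. V = [p*·120.3983 + (1−p*)·0.0000]/1.43 = 77.0796. B = V − Δ·S = -92.4955.
(2,2): S=328.5748. Δ = (V_up−V_dn)/(S_up−S_dn) = (353.6865−120.3983)/(489.5765−256.2883) = 1.0000. V = [p*·353.6865 + (1−p*)·120.3983]/1.43 = 233.5468. B = V − Δ·S = -95.0280.
(1,0): S=115.4400. Δ = (V_up−V_dn)/(S_up−S_dn) = (77.0796−0.0000)/(172.0056−90.0432) = 0.9404. V = [p*·77.0796 + (1−p*)·0.0000]/1.43 = 49.3467. B = V − Δ·S = -59.2161.
(1,1): S=220.5200. Δ = (V_up−V_dn)/(S_up−S_dn) = (233.5468−77.0796)/(328.5748−172.0056) = 0.9993. V = [p*·233.5468 + (1−p*)·77.0796]/1.43 = 154.0729. B = V − Δ·S = -66.3035.
(0,0): S=148.0000. Δ = (V_up−V_dn)/(S_up−S_dn) = (154.0729−49.3467)/(220.5200−115.4400) = 0.9966. V = [p*·154.0729 + (1−p*)·49.3467]/1.43 = 101.5544. B = V − Δ·S = -45.9472.
Each (Δ,B) replicates both successor values, so the strategy is self-financing and V0 is arbitrage-free.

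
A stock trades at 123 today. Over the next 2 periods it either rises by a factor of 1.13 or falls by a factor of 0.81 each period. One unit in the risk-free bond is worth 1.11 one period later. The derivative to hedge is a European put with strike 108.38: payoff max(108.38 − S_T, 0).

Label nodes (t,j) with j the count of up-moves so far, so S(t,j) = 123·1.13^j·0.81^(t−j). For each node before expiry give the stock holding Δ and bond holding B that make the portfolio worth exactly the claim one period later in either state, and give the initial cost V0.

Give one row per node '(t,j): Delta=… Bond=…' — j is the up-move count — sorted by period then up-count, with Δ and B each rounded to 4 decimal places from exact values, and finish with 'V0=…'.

(0,0): Delta=-0.0396 Bond=4.9582
(1,0): Delta=-0.8682 Bond=88.0576
(1,1): Delta=0.0000 Bond=0.0000
V0=0.0878

Risk-neutral probability p* = (R−d)/(u−d) = (1.11−0.81)/(1.13−0.81) = 0.9375.
Payoff layer (t=2): V(2,0)=27.6797, V(2,1)=0.0000, V(2,2)=0.0000
Node (1,0) S=99.6300: V=(p*·0.0000+(1−p*)·27.6797)/1.11=1.5585; Δ=(0.0000−27.6797)/(112.5819−80.7003)=-0.8682; B=V−Δ·S=88.0576
Node (1,1) S=138.9900: V=(p*·0.0000+(1−p*)·0.0000)/1.11=0.0000; Δ=(0.0000−0.0000)/(157.0587−112.5819)=0.0000; B=V−Δ·S=0.0000
Node (0,0) S=123.0000: V=(p*·0.0000+(1−p*)·1.5585)/1.11=0.0878; Δ=(0.0000−1.5585)/(138.9900−99.6300)=-0.0396; B=V−Δ·S=4.9582
Root portfolio cost Δ·123+B reproduces V0=0.0878.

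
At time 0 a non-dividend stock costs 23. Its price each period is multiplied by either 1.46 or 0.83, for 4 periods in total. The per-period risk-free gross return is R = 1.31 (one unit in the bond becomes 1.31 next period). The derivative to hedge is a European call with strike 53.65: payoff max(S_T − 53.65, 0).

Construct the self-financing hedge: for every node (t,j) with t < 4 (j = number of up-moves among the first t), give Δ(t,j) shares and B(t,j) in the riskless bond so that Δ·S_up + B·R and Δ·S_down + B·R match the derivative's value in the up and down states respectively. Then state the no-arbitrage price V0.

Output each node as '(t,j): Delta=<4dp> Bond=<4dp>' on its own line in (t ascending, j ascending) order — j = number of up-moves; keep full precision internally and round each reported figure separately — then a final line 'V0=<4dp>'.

(0,0): Delta=0.6856 Bond=-9.1258
(1,0): Delta=0.1620 Bond=-1.9597
(1,1): Delta=0.7786 Bond=-15.0783
(2,0): Delta=0.0000 Bond=0.0000
(2,1): Delta=0.1908 Bond=-3.3695
(2,2): Delta=0.8830 Bond=-24.8722
(3,0): Delta=0.0000 Bond=0.0000
(3,1): Delta=0.0000 Bond=0.0000
(3,2): Delta=0.2247 Bond=-5.7935
(3,3): Delta=1.0000 Bond=-40.9542
V0=6.6430

Under the risk-neutral measure, an up-move has probability p* = (R−d)/(u−d) = 0.7619 and values discount at R = 1.31.
Terminal values V(4,·): V(4,0)=0.0000, V(4,1)=0.0000, V(4,2)=0.0000, V(4,3)=5.7607, V(4,4)=50.8555
(3,0): S=13.1511. Δ = (V_up−V_dn)/(S_up−S_dn) = (0.0000−0.0000)/(19.2006−10.9154) = 0.0000. V = [p*·0.0000 + (1−p*)·0.0000]/1.31 = 0.0000. B = V − Δ·S = 0.0000.
(3,1): S=23.1333. Δ = (V_up−V_dn)/(S_up−S_dn) = (0.0000−0.0000)/(33.7746−19.2006) = 0.0000. V = [p*·0.0000 + (1−p*)·0.0000]/1.31 = 0.0000. B = V − Δ·S = 0.0000.
(3,2): S=40.6922. Δ = (V_up−V_dn)/(S_up−S_dn) = (5.7607−0.0000)/(59.4107−33.7746) = 0.2247. V = [p*·5.7607 + (1−p*)·0.0000]/1.31 = 3.3504. B = V − Δ·S = -5.7935.
(3,3): S=71.5791. Δ = (V_up−V_dn)/(S_up−S_dn) = (50.8555−5.7607)/(104.5055−59.4107) = 1.0000. V = [p*·50.8555 + (1−p*)·5.7607]/1.31 = 30.6249. B = V − Δ·S = -40.9542.
(2,0): S=15.8447. Δ = (V_up−V_dn)/(S_up−S_dn) = (0.0000−0.0000)/(23.1333−13.1511) = 0.0000. V = [p*·0.0000 + (1−p*)·0.0000]/1.31 = 0.0000. B = V − Δ·S = 0.0000.
(2,1): S=27.8714. Δ = (V_up−V_dn)/(S_up−S_dn) = (3.3504−0.0000)/(40.6922−23.1333) = 0.1908. V = [p*·3.3504 + (1−p*)·0.0000]/1.31 = 1.9486. B = V − Δ·S = -3.3695.
(2,2): S=49.0268. Δ = (V_up−V_dn)/(S_up−S_dn) = (30.6249−3.3504)/(71.5791−40.6922) = 0.8830. V = [p*·30.6249 + (1−p*)·3.3504]/1.31 = 18.4206. B = V − Δ·S = -24.8722.
(1,0): S=19.0900. Δ = (V_up−V_dn)/(S_up−S_dn) = (1.9486−0.0000)/(27.8714−15.8447) = 0.1620. V = [p*·1.9486 + (1−p*)·0.0000]/1.31 = 1.1333. B = V − Δ·S = -1.9597.
(1,1): S=33.5800. Δ = (V_up−V_dn)/(S_up−S_dn) = (18.4206−1.9486)/(49.0268−27.8714) = 0.7786. V = [p*·18.4206 + (1−p*)·1.9486]/1.31 = 11.0677. B = V − Δ·S = -15.0783.
(0,0): S=23.0000. Δ = (V_up−V_dn)/(S_up−S_dn) = (11.0677−1.1333)/(33.5800−19.0900) = 0.6856. V = [p*·11.0677 + (1−p*)·1.1333]/1.31 = 6.6430. B = V − Δ·S = -9.1258.
Check: Δ(0,0)·S0 + B(0,0) = 6.6430 = V0.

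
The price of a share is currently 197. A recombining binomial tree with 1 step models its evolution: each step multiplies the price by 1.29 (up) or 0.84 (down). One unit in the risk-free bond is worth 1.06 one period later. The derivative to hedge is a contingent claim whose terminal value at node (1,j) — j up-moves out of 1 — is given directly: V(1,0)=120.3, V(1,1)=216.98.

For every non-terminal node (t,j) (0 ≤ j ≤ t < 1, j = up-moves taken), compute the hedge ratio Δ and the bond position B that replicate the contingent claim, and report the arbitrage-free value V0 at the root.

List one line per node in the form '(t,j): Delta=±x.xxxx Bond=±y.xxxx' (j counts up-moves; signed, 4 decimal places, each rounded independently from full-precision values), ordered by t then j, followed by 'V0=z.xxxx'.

Risk-neutral probability p* = (R−d)/(u−d) = (1.06−0.84)/(1.29−0.84) = 0.4889.
At expiry t=1: V(1,0)=120.3000, V(1,1)=216.9800
Node (0,0) S=197.0000: V=(p*·216.9800+(1−p*)·120.3000)/1.06=158.0809; Δ=(216.9800−120.3000)/(254.1300−165.4800)=1.0906; B=V−Δ·S=-56.7635
Check: Δ(0,0)·S0 + B(0,0) = 158.0809 = V0.

(0,0): Delta=1.0906 Bond=-56.7635
V0=158.0809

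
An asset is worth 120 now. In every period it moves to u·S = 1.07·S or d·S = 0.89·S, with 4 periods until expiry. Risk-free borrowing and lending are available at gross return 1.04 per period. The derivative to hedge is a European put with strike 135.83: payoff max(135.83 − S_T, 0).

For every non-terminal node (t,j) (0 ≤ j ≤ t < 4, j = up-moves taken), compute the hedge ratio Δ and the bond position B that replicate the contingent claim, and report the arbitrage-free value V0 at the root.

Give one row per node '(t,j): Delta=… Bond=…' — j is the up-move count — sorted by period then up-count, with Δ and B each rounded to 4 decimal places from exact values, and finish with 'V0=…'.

(0,0): Delta=-0.4887 Bond=63.6053
(1,0): Delta=-1.0000 Bond=120.7524
(1,1): Delta=-0.4037 Bond=55.2290
(2,0): Delta=-1.0000 Bond=125.5825
(2,1): Delta=-1.0000 Bond=125.5825
(2,2): Delta=-0.3045 Bond=43.8093
(3,0): Delta=-1.0000 Bond=130.6058
(3,1): Delta=-1.0000 Bond=130.6058
(3,2): Delta=-1.0000 Bond=130.6058
(3,3): Delta=-0.1888 Bond=28.5528
V0=4.9568

Since d<R<u, set p* = (R−d)/(u−d) = 0.8333; price each node as the discounted p*-expectation of its children.
Payoff layer (t=4): V(4,0)=60.5393, V(4,1)=45.3120, V(4,2)=27.0050, V(4,3)=4.9954, V(4,4)=0.0000
Node (3,0) S=84.5963: V=(p*·45.3120+(1−p*)·60.5393)/1.04=46.0095; Δ=(45.3120−60.5393)/(90.5180−75.2907)=-1.0000; B=V−Δ·S=130.6058
Node (3,1) S=101.7056: V=(p*·27.0050+(1−p*)·45.3120)/1.04=28.9001; Δ=(27.0050−45.3120)/(108.8250−90.5180)=-1.0000; B=V−Δ·S=130.6058
Node (3,2) S=122.2753: V=(p*·4.9954+(1−p*)·27.0050)/1.04=8.3304; Δ=(4.9954−27.0050)/(130.8346−108.8250)=-1.0000; B=V−Δ·S=130.6058
Node (3,3) S=147.0052: V=(p*·0.0000+(1−p*)·4.9954)/1.04=0.8005; Δ=(0.0000−4.9954)/(157.2955−130.8346)=-0.1888; B=V−Δ·S=28.5528
Node (2,0) S=95.0520: V=(p*·28.9001+(1−p*)·46.0095)/1.04=30.5305; Δ=(28.9001−46.0095)/(101.7056−84.5963)=-1.0000; B=V−Δ·S=125.5825
Node (2,1) S=114.2760: V=(p*·8.3304+(1−p*)·28.9001)/1.04=11.3065; Δ=(8.3304−28.9001)/(122.2753−101.7056)=-1.0000; B=V−Δ·S=125.5825
Node (2,2) S=137.3880: V=(p*·0.8005+(1−p*)·8.3304)/1.04=1.9765; Δ=(0.8005−8.3304)/(147.0052−122.2753)=-0.3045; B=V−Δ·S=43.8093
Node (1,0) S=106.8000: V=(p*·11.3065+(1−p*)·30.5305)/1.04=13.9524; Δ=(11.3065−30.5305)/(114.2760−95.0520)=-1.0000; B=V−Δ·S=120.7524
Node (1,1) S=128.4000: V=(p*·1.9765+(1−p*)·11.3065)/1.04=3.3956; Δ=(1.9765−11.3065)/(137.3880−114.2760)=-0.4037; B=V−Δ·S=55.2290
Node (0,0) S=120.0000: V=(p*·3.3956+(1−p*)·13.9524)/1.04=4.9568; Δ=(3.3956−13.9524)/(128.4000−106.8000)=-0.4887; B=V−Δ·S=63.6053
Self-financing check: at every node Δ·S+B equals the discounted successor values.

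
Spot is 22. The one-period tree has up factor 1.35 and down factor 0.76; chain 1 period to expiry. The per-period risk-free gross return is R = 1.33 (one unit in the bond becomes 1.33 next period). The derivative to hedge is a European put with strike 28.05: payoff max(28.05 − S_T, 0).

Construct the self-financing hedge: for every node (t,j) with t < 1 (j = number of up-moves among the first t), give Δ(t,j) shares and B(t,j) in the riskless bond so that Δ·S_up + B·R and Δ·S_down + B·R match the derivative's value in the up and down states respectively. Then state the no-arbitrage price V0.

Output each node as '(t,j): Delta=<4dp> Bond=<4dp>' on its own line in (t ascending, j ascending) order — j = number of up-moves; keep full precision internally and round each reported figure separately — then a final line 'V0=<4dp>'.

(0,0): Delta=-0.8729 Bond=19.4922
V0=0.2888

No-arbitrage ⇒ martingale measure with p* = (R−d)/(u−d) = 0.9661.
Terminal values V(1,·): V(1,0)=11.3300, V(1,1)=0.0000
(0,0): S=22.0000. Δ = (V_up−V_dn)/(S_up−S_dn) = (0.0000−11.3300)/(29.7000−16.7200) = -0.8729. V = [p*·0.0000 + (1−p*)·11.3300]/1.33 = 0.2888. B = V − Δ·S = 19.4922.
The time-0 hedge costs 0.2888, which is the no-arbitrage price.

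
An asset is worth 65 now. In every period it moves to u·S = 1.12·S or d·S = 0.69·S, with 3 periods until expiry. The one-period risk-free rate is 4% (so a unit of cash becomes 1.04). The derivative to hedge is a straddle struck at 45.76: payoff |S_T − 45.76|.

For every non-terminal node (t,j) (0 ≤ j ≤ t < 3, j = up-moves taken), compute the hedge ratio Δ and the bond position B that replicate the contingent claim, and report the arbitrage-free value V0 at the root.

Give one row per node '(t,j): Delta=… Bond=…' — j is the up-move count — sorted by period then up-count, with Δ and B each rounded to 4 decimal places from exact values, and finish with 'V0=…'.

(0,0): Delta=0.7471 Bond=-22.2957
(1,0): Delta=-0.1478 Bond=16.9490
(1,1): Delta=0.8731 Bond=-32.3616
(2,0): Delta=-1.0000 Bond=44.0000
(2,1): Delta=-0.0278 Bond=11.5989
(2,2): Delta=1.0000 Bond=-44.0000
V0=26.2670

Under the risk-neutral measure, an up-move has probability p* = (R−d)/(u−d) = 0.8140 and values discount at R = 1.04.
Payoff layer (t=3): V(3,0)=24.4069, V(3,1)=11.0999, V(3,2)=10.4998, V(3,3)=45.5603
Node (2,0) S=30.9465: V=(p*·11.0999+(1−p*)·24.4069)/1.04=13.0535; Δ=(11.0999−24.4069)/(34.6601−21.3531)=-1.0000; B=V−Δ·S=44.0000
Node (2,1) S=50.2320: V=(p*·10.4998+(1−p*)·11.0999)/1.04=10.2033; Δ=(10.4998−11.0999)/(56.2598−34.6601)=-0.0278; B=V−Δ·S=11.5989
Node (2,2) S=81.5360: V=(p*·45.5603+(1−p*)·10.4998)/1.04=37.5360; Δ=(45.5603−10.4998)/(91.3203−56.2598)=1.0000; B=V−Δ·S=-44.0000
Node (1,0) S=44.8500: V=(p*·10.2033+(1−p*)·13.0535)/1.04=10.3208; Δ=(10.2033−13.0535)/(50.2320−30.9465)=-0.1478; B=V−Δ·S=16.9490
Node (1,1) S=72.8000: V=(p*·37.5360+(1−p*)·10.2033)/1.04=31.2027; Δ=(37.5360−10.2033)/(81.5360−50.2320)=0.8731; B=V−Δ·S=-32.3616
Node (0,0) S=65.0000: V=(p*·31.2027+(1−p*)·10.3208)/1.04=26.2670; Δ=(31.2027−10.3208)/(72.8000−44.8500)=0.7471; B=V−Δ·S=-22.2957
The time-0 hedge costs 26.2670, which is the no-arbitrage price.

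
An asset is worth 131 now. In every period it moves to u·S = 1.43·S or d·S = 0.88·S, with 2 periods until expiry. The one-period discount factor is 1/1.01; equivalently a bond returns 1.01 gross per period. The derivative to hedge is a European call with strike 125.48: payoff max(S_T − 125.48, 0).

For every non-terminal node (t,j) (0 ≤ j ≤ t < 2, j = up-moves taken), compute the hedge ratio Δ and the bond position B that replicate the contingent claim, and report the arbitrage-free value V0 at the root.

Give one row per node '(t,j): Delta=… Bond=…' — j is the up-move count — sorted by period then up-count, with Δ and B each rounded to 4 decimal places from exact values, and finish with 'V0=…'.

Risk-neutral probability p* = (R−d)/(u−d) = (1.01−0.88)/(1.43−0.88) = 0.2364.
At expiry t=2: V(2,0)=0.0000, V(2,1)=39.3704, V(2,2)=142.4019
Node (1,0) S=115.2800: V=(p*·39.3704+(1−p*)·0.0000)/1.01=9.2136; Δ=(39.3704−0.0000)/(164.8504−101.4464)=0.6209; B=V−Δ·S=-62.3690
Node (1,1) S=187.3300: V=(p*·142.4019+(1−p*)·39.3704)/1.01=63.0924; Δ=(142.4019−39.3704)/(267.8819−164.8504)=1.0000; B=V−Δ·S=-124.2376
Node (0,0) S=131.0000: V=(p*·63.0924+(1−p*)·9.2136)/1.01=21.7313; Δ=(63.0924−9.2136)/(187.3300−115.2800)=0.7478; B=V−Δ·S=-76.2302
Self-financing check: at every node Δ·S+B equals the discounted successor values.

(0,0): Delta=0.7478 Bond=-76.2302
(1,0): Delta=0.6209 Bond=-62.3690
(1,1): Delta=1.0000 Bond=-124.2376
V0=21.7313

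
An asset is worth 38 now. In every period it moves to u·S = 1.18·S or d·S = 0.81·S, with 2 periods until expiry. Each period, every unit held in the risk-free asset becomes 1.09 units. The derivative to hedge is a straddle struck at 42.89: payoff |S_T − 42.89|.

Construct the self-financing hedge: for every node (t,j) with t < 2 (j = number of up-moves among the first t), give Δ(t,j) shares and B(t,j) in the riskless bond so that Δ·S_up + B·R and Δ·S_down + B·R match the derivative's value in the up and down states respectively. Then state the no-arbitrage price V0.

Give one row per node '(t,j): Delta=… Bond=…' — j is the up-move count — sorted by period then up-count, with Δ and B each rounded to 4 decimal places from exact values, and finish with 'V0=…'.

(0,0): Delta=-0.0103 Bond=8.1526
(1,0): Delta=-1.0000 Bond=39.3486
(1,1): Delta=0.2080 Bond=-0.9051
V0=7.7604

Under the risk-neutral measure, an up-move has probability p* = (R−d)/(u−d) = 0.7568 and values discount at R = 1.09.
Terminal values V(2,·): V(2,0)=17.9582, V(2,1)=6.5696, V(2,2)=10.0212
(1,0): S=30.7800. Δ = (V_up−V_dn)/(S_up−S_dn) = (6.5696−17.9582)/(36.3204−24.9318) = -1.0000. V = [p*·6.5696 + (1−p*)·17.9582]/1.09 = 8.5686. B = V − Δ·S = 39.3486.
(1,1): S=44.8400. Δ = (V_up−V_dn)/(S_up−S_dn) = (10.0212−6.5696)/(52.9112−36.3204) = 0.2080. V = [p*·10.0212 + (1−p*)·6.5696]/1.09 = 8.4235. B = V − Δ·S = -0.9051.
(0,0): S=38.0000. Δ = (V_up−V_dn)/(S_up−S_dn) = (8.4235−8.5686)/(44.8400−30.7800) = -0.0103. V = [p*·8.4235 + (1−p*)·8.5686]/1.09 = 7.7604. B = V − Δ·S = 8.1526.
Self-financing check: at every node Δ·S+B equals the discounted successor values.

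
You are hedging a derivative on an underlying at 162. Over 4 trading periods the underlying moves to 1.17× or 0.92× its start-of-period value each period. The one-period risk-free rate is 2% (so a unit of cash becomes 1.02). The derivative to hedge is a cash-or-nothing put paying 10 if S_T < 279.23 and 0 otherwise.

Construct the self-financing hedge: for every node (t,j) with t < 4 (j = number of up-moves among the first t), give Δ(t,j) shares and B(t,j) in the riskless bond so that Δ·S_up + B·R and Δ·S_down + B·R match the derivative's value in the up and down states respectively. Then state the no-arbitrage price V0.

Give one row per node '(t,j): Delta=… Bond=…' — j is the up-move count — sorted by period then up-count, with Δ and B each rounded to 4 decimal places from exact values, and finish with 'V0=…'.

Under the risk-neutral measure, an up-move has probability p* = (R−d)/(u−d) = 0.4000 and values discount at R = 1.02.
Terminal values V(4,·): V(4,0)=10.0000, V(4,1)=10.0000, V(4,2)=10.0000, V(4,3)=10.0000, V(4,4)=0.0000
Node (3,0) S=126.1475: V=(p*·10.0000+(1−p*)·10.0000)/1.02=9.8039; Δ=(10.0000−10.0000)/(147.5925−116.0557)=0.0000; B=V−Δ·S=9.8039
Node (3,1) S=160.4267: V=(p*·10.0000+(1−p*)·10.0000)/1.02=9.8039; Δ=(10.0000−10.0000)/(187.6992−147.5925)=0.0000; B=V−Δ·S=9.8039
Node (3,2) S=204.0209: V=(p*·10.0000+(1−p*)·10.0000)/1.02=9.8039; Δ=(10.0000−10.0000)/(238.7044−187.6992)=0.0000; B=V−Δ·S=9.8039
Node (3,3) S=259.4613: V=(p*·0.0000+(1−p*)·10.0000)/1.02=5.8824; Δ=(0.0000−10.0000)/(303.5697−238.7044)=-0.1542; B=V−Δ·S=45.8824
Node (2,0) S=137.1168: V=(p*·9.8039+(1−p*)·9.8039)/1.02=9.6117; Δ=(9.8039−9.8039)/(160.4267−126.1475)=0.0000; B=V−Δ·S=9.6117
Node (2,1) S=174.3768: V=(p*·9.8039+(1−p*)·9.8039)/1.02=9.6117; Δ=(9.8039−9.8039)/(204.0209−160.4267)=0.0000; B=V−Δ·S=9.6117
Node (2,2) S=221.7618: V=(p*·5.8824+(1−p*)·9.8039)/1.02=8.0738; Δ=(5.8824−9.8039)/(259.4613−204.0209)=-0.0707; B=V−Δ·S=23.7601
Node (1,0) S=149.0400: V=(p*·9.6117+(1−p*)·9.6117)/1.02=9.4232; Δ=(9.6117−9.6117)/(174.3768−137.1168)=0.0000; B=V−Δ·S=9.4232
Node (1,1) S=189.5400: V=(p*·8.0738+(1−p*)·9.6117)/1.02=8.8201; Δ=(8.0738−9.6117)/(221.7618−174.3768)=-0.0325; B=V−Δ·S=14.9716
Node (0,0) S=162.0000: V=(p*·8.8201+(1−p*)·9.4232)/1.02=9.0019; Δ=(8.8201−9.4232)/(189.5400−149.0400)=-0.0149; B=V−Δ·S=11.4143
The time-0 hedge costs 9.0019, which is the no-arbitrage price.

(0,0): Delta=-0.0149 Bond=11.4143
(1,0): Delta=0.0000 Bond=9.4232
(1,1): Delta=-0.0325 Bond=14.9716
(2,0): Delta=0.0000 Bond=9.6117
(2,1): Delta=0.0000 Bond=9.6117
(2,2): Delta=-0.0707 Bond=23.7601
(3,0): Delta=0.0000 Bond=9.8039
(3,1): Delta=0.0000 Bond=9.8039
(3,2): Delta=0.0000 Bond=9.8039
(3,3): Delta=-0.1542 Bond=45.8824
V0=9.0019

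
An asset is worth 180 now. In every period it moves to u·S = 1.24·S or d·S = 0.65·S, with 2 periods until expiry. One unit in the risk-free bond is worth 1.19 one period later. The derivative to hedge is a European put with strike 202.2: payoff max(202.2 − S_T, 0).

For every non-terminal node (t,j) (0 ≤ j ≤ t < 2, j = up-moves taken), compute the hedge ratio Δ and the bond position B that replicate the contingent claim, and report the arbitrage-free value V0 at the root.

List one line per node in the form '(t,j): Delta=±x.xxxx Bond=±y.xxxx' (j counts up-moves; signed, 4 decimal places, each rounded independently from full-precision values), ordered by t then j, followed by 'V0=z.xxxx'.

(0,0): Delta=-0.4600 Bond=89.6905
(1,0): Delta=-1.0000 Bond=169.9160
(1,1): Delta=-0.4338 Bond=100.8814
V0=6.8970

Risk-neutral probability p* = (R−d)/(u−d) = (1.19−0.65)/(1.24−0.65) = 0.9153.
Payoff layer (t=2): V(2,0)=126.1500, V(2,1)=57.1200, V(2,2)=0.0000
Node (1,0) S=117.0000: V=(p*·57.1200+(1−p*)·126.1500)/1.19=52.9160; Δ=(57.1200−126.1500)/(145.0800−76.0500)=-1.0000; B=V−Δ·S=169.9160
Node (1,1) S=223.2000: V=(p*·0.0000+(1−p*)·57.1200)/1.19=4.0678; Δ=(0.0000−57.1200)/(276.7680−145.0800)=-0.4338; B=V−Δ·S=100.8814
Node (0,0) S=180.0000: V=(p*·4.0678+(1−p*)·52.9160)/1.19=6.8970; Δ=(4.0678−52.9160)/(223.2000−117.0000)=-0.4600; B=V−Δ·S=89.6905
Each (Δ,B) replicates both successor values, so the strategy is self-financing and V0 is arbitrage-free.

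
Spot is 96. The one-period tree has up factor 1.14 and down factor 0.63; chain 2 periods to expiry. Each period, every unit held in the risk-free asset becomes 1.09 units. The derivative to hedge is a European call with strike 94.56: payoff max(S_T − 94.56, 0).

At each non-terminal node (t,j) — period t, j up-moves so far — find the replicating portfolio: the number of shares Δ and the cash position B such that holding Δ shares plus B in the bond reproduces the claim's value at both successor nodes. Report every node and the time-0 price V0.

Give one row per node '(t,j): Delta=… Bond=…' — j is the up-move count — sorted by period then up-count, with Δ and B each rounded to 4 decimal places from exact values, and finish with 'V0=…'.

The replicating-portfolio and risk-neutral prices coincide; use p* = (1.09−0.63)/(1.14−0.63) = 0.9020 for the latter.
Terminal values V(2,·): V(2,0)=0.0000, V(2,1)=0.0000, V(2,2)=30.2016
  t=1,j=0: stock 60.4800 → up 68.9472 (V=0.0000), down 38.1024 (V=0.0000). Price 0.0000; hedge Δ=0.0000, bond B=0.0000.
  t=1,j=1: stock 109.4400 → up 124.7616 (V=30.2016), down 68.9472 (V=0.0000). Price 24.9914; hedge Δ=0.5411, bond B=-34.2274.
  t=0,j=0: stock 96.0000 → up 109.4400 (V=24.9914), down 60.4800 (V=0.0000). Price 20.6801; hedge Δ=0.5104, bond B=-28.3227.
Root portfolio cost Δ·96+B reproduces V0=20.6801.

(0,0): Delta=0.5104 Bond=-28.3227
(1,0): Delta=0.0000 Bond=0.0000
(1,1): Delta=0.5411 Bond=-34.2274
V0=20.6801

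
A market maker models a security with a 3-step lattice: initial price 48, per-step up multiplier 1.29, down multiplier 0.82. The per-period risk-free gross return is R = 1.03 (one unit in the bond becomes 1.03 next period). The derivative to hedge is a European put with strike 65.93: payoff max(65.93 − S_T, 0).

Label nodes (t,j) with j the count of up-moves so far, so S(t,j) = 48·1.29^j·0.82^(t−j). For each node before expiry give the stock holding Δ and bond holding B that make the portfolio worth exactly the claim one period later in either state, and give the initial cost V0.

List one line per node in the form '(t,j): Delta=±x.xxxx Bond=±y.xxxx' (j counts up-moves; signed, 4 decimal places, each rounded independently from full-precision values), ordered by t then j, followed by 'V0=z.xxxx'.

(0,0): Delta=-0.6904 Bond=48.5062
(1,0): Delta=-1.0000 Bond=62.1453
(1,1): Delta=-0.4468 Bond=34.8765
(2,0): Delta=-1.0000 Bond=64.0097
(2,1): Delta=-1.0000 Bond=64.0097
(2,2): Delta=-0.0115 Bond=1.1486
V0=15.3647

Under the risk-neutral measure, an up-move has probability p* = (R−d)/(u−d) = 0.4468 and values discount at R = 1.03.
At expiry t=3: V(3,0)=39.4643, V(3,1)=24.2950, V(3,2)=0.4310, V(3,3)=0.0000
(2,0): S=32.2752. Δ = (V_up−V_dn)/(S_up−S_dn) = (24.2950−39.4643)/(41.6350−26.4657) = -1.0000. V = [p*·24.2950 + (1−p*)·39.4643]/1.03 = 31.7345. B = V − Δ·S = 64.0097.
(2,1): S=50.7744. Δ = (V_up−V_dn)/(S_up−S_dn) = (0.4310−24.2950)/(65.4990−41.6350) = -1.0000. V = [p*·0.4310 + (1−p*)·24.2950]/1.03 = 13.2353. B = V − Δ·S = 64.0097.
(2,2): S=79.8768. Δ = (V_up−V_dn)/(S_up−S_dn) = (0.0000−0.4310)/(103.0411−65.4990) = -0.0115. V = [p*·0.0000 + (1−p*)·0.4310]/1.03 = 0.2315. B = V − Δ·S = 1.1486.
(1,0): S=39.3600. Δ = (V_up−V_dn)/(S_up−S_dn) = (13.2353−31.7345)/(50.7744−32.2752) = -1.0000. V = [p*·13.2353 + (1−p*)·31.7345]/1.03 = 22.7853. B = V − Δ·S = 62.1453.
(1,1): S=61.9200. Δ = (V_up−V_dn)/(S_up−S_dn) = (0.2315−13.2353)/(79.8768−50.7744) = -0.4468. V = [p*·0.2315 + (1−p*)·13.2353]/1.03 = 7.2088. B = V − Δ·S = 34.8765.
(0,0): S=48.0000. Δ = (V_up−V_dn)/(S_up−S_dn) = (7.2088−22.7853)/(61.9200−39.3600) = -0.6904. V = [p*·7.2088 + (1−p*)·22.7853]/1.03 = 15.3647. B = V − Δ·S = 48.5062.
Self-financing check: at every node Δ·S+B equals the discounted successor values.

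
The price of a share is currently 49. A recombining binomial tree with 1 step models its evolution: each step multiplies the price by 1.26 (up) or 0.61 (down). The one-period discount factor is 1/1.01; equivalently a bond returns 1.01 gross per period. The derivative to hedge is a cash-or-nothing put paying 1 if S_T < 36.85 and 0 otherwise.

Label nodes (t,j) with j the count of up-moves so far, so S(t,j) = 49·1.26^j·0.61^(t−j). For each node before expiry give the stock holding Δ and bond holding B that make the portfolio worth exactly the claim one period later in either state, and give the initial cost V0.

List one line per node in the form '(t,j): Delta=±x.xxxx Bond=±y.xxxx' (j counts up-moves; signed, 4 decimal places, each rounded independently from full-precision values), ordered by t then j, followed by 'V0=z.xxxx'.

(0,0): Delta=-0.0314 Bond=1.9193
V0=0.3808

Risk-neutral probability p* = (R−d)/(u−d) = (1.01−0.61)/(1.26−0.61) = 0.6154.
Terminal payoffs: V(1,0)=1.0000, V(1,1)=0.0000
(0,0): S=49.0000. Δ = (V_up−V_dn)/(S_up−S_dn) = (0.0000−1.0000)/(61.7400−29.8900) = -0.0314. V = [p*·0.0000 + (1−p*)·1.0000]/1.01 = 0.3808. B = V − Δ·S = 1.9193.
Check: Δ(0,0)·S0 + B(0,0) = 0.3808 = V0.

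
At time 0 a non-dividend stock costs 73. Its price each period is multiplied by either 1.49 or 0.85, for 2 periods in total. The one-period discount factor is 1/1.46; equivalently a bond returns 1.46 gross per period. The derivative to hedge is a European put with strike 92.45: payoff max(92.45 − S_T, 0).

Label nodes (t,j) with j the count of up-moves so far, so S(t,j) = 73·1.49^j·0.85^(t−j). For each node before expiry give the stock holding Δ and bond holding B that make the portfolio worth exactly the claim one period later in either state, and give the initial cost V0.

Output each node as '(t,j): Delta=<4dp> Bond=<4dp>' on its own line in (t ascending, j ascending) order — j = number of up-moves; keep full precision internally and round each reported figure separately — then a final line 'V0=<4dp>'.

Since d<R<u, set p* = (R−d)/(u−d) = 0.9531; price each node as the discounted p*-expectation of its children.
Payoff layer (t=2): V(2,0)=39.7075, V(2,1)=0.0000, V(2,2)=0.0000
(1,0): S=62.0500. Δ = (V_up−V_dn)/(S_up−S_dn) = (0.0000−39.7075)/(92.4545−52.7425) = -0.9999. V = [p*·0.0000 + (1−p*)·39.7075]/1.46 = 1.2749. B = V − Δ·S = 63.3178.
(1,1): S=108.7700. Δ = (V_up−V_dn)/(S_up−S_dn) = (0.0000−0.0000)/(162.0673−92.4545) = 0.0000. V = [p*·0.0000 + (1−p*)·0.0000]/1.46 = 0.0000. B = V − Δ·S = 0.0000.
(0,0): S=73.0000. Δ = (V_up−V_dn)/(S_up−S_dn) = (0.0000−1.2749)/(108.7700−62.0500) = -0.0273. V = [p*·0.0000 + (1−p*)·1.2749]/1.46 = 0.0409. B = V − Δ·S = 2.0329.
Root portfolio cost Δ·73+B reproduces V0=0.0409.

(0,0): Delta=-0.0273 Bond=2.0329
(1,0): Delta=-0.9999 Bond=63.3178
(1,1): Delta=0.0000 Bond=0.0000
V0=0.0409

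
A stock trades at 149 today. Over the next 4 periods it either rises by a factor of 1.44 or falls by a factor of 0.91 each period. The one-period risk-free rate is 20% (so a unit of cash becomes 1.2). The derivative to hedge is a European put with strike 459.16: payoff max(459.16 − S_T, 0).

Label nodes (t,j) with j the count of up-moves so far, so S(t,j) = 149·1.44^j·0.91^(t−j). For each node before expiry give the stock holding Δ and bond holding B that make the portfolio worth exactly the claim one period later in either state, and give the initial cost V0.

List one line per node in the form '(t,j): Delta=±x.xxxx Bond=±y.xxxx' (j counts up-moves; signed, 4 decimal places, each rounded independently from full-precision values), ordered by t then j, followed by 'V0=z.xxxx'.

(0,0): Delta=-0.7821 Bond=196.8099
(1,0): Delta=-1.0000 Bond=265.7176
(1,1): Delta=-0.6681 Bond=211.7202
(2,0): Delta=-1.0000 Bond=318.8611
(2,1): Delta=-1.0000 Bond=318.8611
(2,2): Delta=-0.4946 Bond=200.4392
(3,0): Delta=-1.0000 Bond=382.6333
(3,1): Delta=-1.0000 Bond=382.6333
(3,2): Delta=-1.0000 Bond=382.6333
(3,3): Delta=-0.2302 Bond=122.9217
V0=80.2777

Risk-neutral probability p* = (R−d)/(u−d) = (1.2−0.91)/(1.44−0.91) = 0.5472.
Terminal payoffs: V(4,0)=356.9833, V(4,1)=297.4738, V(4,2)=203.3049, V(4,3)=54.2904, V(4,4)=0.0000
  t=3,j=0: stock 112.2821 → up 161.6862 (V=297.4738), down 102.1767 (V=356.9833). Price 270.3513; hedge Δ=-1.0000, bond B=382.6333.
  t=3,j=1: stock 177.6771 → up 255.8551 (V=203.3049), down 161.6862 (V=297.4738). Price 204.9562; hedge Δ=-1.0000, bond B=382.6333.
  t=3,j=2: stock 281.1594 → up 404.8696 (V=54.2904), down 255.8551 (V=203.3049). Price 101.4739; hedge Δ=-1.0000, bond B=382.6333.
  t=3,j=3: stock 444.9116 → up 640.6727 (V=0.0000), down 404.8696 (V=54.2904). Price 20.4870; hedge Δ=-0.2302, bond B=122.9217.
  t=2,j=0: stock 123.3869 → up 177.6771 (V=204.9562), down 112.2821 (V=270.3513). Price 195.4742; hedge Δ=-1.0000, bond B=318.8611.
  t=2,j=1: stock 195.2496 → up 281.1594 (V=101.4739), down 177.6771 (V=204.9562). Price 123.6115; hedge Δ=-1.0000, bond B=318.8611.
  t=2,j=2: stock 308.9664 → up 444.9116 (V=20.4870), down 281.1594 (V=101.4739). Price 47.6336; hedge Δ=-0.4946, bond B=200.4392.
  t=1,j=0: stock 135.5900 → up 195.2496 (V=123.6115), down 123.3869 (V=195.4742). Price 130.1276; hedge Δ=-1.0000, bond B=265.7176.
  t=1,j=1: stock 214.5600 → up 308.9664 (V=47.6336), down 195.2496 (V=123.6115). Price 68.3656; hedge Δ=-0.6681, bond B=211.7202.
  t=0,j=0: stock 149.0000 → up 214.5600 (V=68.3656), down 135.5900 (V=130.1276). Price 80.2777; hedge Δ=-0.7821, bond B=196.8099.
Self-financing check: at every node Δ·S+B equals the discounted successor values.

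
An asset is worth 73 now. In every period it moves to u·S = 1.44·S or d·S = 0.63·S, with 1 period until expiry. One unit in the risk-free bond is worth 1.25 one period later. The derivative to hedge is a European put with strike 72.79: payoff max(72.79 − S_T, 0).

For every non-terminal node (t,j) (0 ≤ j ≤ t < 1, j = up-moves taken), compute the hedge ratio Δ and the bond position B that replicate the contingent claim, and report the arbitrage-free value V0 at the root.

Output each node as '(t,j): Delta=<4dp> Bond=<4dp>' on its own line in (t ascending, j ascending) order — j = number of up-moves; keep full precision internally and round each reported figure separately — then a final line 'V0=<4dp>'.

The replicating-portfolio and risk-neutral prices coincide; use p* = (1.25−0.63)/(1.44−0.63) = 0.7654 for the latter.
At expiry t=1: V(1,0)=26.8000, V(1,1)=0.0000
Node (0,0) S=73.0000: V=(p*·0.0000+(1−p*)·26.8000)/1.25=5.0291; Δ=(0.0000−26.8000)/(105.1200−45.9900)=-0.4532; B=V−Δ·S=38.1156
Check: Δ(0,0)·S0 + B(0,0) = 5.0291 = V0.

(0,0): Delta=-0.4532 Bond=38.1156
V0=5.0291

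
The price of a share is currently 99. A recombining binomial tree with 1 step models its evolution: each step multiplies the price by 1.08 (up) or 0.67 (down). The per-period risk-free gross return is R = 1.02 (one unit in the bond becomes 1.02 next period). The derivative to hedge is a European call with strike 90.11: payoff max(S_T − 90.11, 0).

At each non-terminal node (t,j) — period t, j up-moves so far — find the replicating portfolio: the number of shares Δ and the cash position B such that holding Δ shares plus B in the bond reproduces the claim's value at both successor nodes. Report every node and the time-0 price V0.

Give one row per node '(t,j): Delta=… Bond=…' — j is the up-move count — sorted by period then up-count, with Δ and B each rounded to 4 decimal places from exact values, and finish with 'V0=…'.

(0,0): Delta=0.4141 Bond=-26.9314
V0=14.0686

The replicating-portfolio and risk-neutral prices coincide; use p* = (1.02−0.67)/(1.08−0.67) = 0.8537 for the latter.
At expiry t=1: V(1,0)=0.0000, V(1,1)=16.8100
  t=0,j=0: stock 99.0000 → up 106.9200 (V=16.8100), down 66.3300 (V=0.0000). Price 14.0686; hedge Δ=0.4141, bond B=-26.9314.
Root portfolio cost Δ·99+B reproduces V0=14.0686.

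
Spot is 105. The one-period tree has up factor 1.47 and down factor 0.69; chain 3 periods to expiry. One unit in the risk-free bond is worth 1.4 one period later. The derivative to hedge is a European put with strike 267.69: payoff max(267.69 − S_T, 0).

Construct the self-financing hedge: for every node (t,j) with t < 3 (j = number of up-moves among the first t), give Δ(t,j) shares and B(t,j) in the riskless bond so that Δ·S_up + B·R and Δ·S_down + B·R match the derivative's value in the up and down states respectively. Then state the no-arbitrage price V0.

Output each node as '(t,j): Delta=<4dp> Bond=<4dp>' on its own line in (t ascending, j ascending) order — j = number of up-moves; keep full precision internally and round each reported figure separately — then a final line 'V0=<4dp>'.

Risk-neutral probability p* = (R−d)/(u−d) = (1.4−0.69)/(1.47−0.69) = 0.9103.
Terminal payoffs: V(3,0)=233.1966, V(3,1)=194.2040, V(3,2)=111.1328, V(3,3)=0.0000
(2,0): S=49.9905. Δ = (V_up−V_dn)/(S_up−S_dn) = (194.2040−233.1966)/(73.4860−34.4934) = -1.0000. V = [p*·194.2040 + (1−p*)·233.1966]/1.4 = 141.2166. B = V − Δ·S = 191.2071.
(2,1): S=106.5015. Δ = (V_up−V_dn)/(S_up−S_dn) = (111.1328−194.2040)/(156.5572−73.4860) = -1.0000. V = [p*·111.1328 + (1−p*)·194.2040]/1.4 = 84.7056. B = V − Δ·S = 191.2071.
(2,2): S=226.8945. Δ = (V_up−V_dn)/(S_up−S_dn) = (0.0000−111.1328)/(333.5349−156.5572) = -0.6279. V = [p*·0.0000 + (1−p*)·111.1328]/1.4 = 7.1239. B = V − Δ·S = 149.6018.
(1,0): S=72.4500. Δ = (V_up−V_dn)/(S_up−S_dn) = (84.7056−141.2166)/(106.5015−49.9905) = -1.0000. V = [p*·84.7056 + (1−p*)·141.2166]/1.4 = 64.1265. B = V − Δ·S = 136.5765.
(1,1): S=154.3500. Δ = (V_up−V_dn)/(S_up−S_dn) = (7.1239−84.7056)/(226.8945−106.5015) = -0.6444. V = [p*·7.1239 + (1−p*)·84.7056]/1.4 = 10.0617. B = V − Δ·S = 109.5255.
(0,0): S=105.0000. Δ = (V_up−V_dn)/(S_up−S_dn) = (10.0617−64.1265)/(154.3500−72.4500) = -0.6601. V = [p*·10.0617 + (1−p*)·64.1265]/1.4 = 10.6526. B = V − Δ·S = 79.9665.
The time-0 hedge costs 10.6526, which is the no-arbitrage price.

(0,0): Delta=-0.6601 Bond=79.9665
(1,0): Delta=-1.0000 Bond=136.5765
(1,1): Delta=-0.6444 Bond=109.5255
(2,0): Delta=-1.0000 Bond=191.2071
(2,1): Delta=-1.0000 Bond=191.2071
(2,2): Delta=-0.6279 Bond=149.6018
V0=10.6526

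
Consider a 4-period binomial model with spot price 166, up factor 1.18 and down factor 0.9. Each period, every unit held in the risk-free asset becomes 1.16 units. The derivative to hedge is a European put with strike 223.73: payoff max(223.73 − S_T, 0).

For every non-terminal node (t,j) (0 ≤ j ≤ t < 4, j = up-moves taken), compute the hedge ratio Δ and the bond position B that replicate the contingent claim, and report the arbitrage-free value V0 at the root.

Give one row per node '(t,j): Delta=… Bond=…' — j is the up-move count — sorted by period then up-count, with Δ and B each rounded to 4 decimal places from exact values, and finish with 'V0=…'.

(0,0): Delta=-0.1018 Bond=17.5013
(1,0): Delta=-0.6670 Bond=104.7350
(1,1): Delta=-0.0687 Bond=13.8067
(2,0): Delta=-1.0000 Bond=166.2678
(2,1): Delta=-0.6475 Bond=118.0483
(2,2): Delta=-0.0347 Bond=8.1671
(3,0): Delta=-1.0000 Bond=192.8707
(3,1): Delta=-1.0000 Bond=192.8707
(3,2): Delta=-0.6268 Bond=132.6334
(3,3): Delta=0.0000 Bond=0.0000
V0=0.5944

Risk-neutral probability p* = (R−d)/(u−d) = (1.16−0.9)/(1.18−0.9) = 0.9286.
Terminal payoffs: V(4,0)=114.8174, V(4,1)=80.9335, V(4,2)=36.5079, V(4,3)=0.0000, V(4,4)=0.0000
Node (3,0) S=121.0140: V=(p*·80.9335+(1−p*)·114.8174)/1.16=71.8567; Δ=(80.9335−114.8174)/(142.7965−108.9126)=-1.0000; B=V−Δ·S=192.8707
Node (3,1) S=158.6628: V=(p*·36.5079+(1−p*)·80.9335)/1.16=34.2079; Δ=(36.5079−80.9335)/(187.2221−142.7965)=-1.0000; B=V−Δ·S=192.8707
Node (3,2) S=208.0246: V=(p*·0.0000+(1−p*)·36.5079)/1.16=2.2480; Δ=(0.0000−36.5079)/(245.4690−187.2221)=-0.6268; B=V−Δ·S=132.6334
Node (3,3) S=272.7433: V=(p*·0.0000+(1−p*)·0.0000)/1.16=0.0000; Δ=(0.0000−0.0000)/(321.8371−245.4690)=0.0000; B=V−Δ·S=0.0000
Node (2,0) S=134.4600: V=(p*·34.2079+(1−p*)·71.8567)/1.16=31.8078; Δ=(34.2079−71.8567)/(158.6628−121.0140)=-1.0000; B=V−Δ·S=166.2678
Node (2,1) S=176.2920: V=(p*·2.2480+(1−p*)·34.2079)/1.16=3.9059; Δ=(2.2480−34.2079)/(208.0246−158.6628)=-0.6475; B=V−Δ·S=118.0483
Node (2,2) S=231.1384: V=(p*·0.0000+(1−p*)·2.2480)/1.16=0.1384; Δ=(0.0000−2.2480)/(272.7433−208.0246)=-0.0347; B=V−Δ·S=8.1671
Node (1,0) S=149.4000: V=(p*·3.9059+(1−p*)·31.8078)/1.16=5.0853; Δ=(3.9059−31.8078)/(176.2920−134.4600)=-0.6670; B=V−Δ·S=104.7350
Node (1,1) S=195.8800: V=(p*·0.1384+(1−p*)·3.9059)/1.16=0.3513; Δ=(0.1384−3.9059)/(231.1384−176.2920)=-0.0687; B=V−Δ·S=13.8067
Node (0,0) S=166.0000: V=(p*·0.3513+(1−p*)·5.0853)/1.16=0.5944; Δ=(0.3513−5.0853)/(195.8800−149.4000)=-0.1018; B=V−Δ·S=17.5013
Each (Δ,B) replicates both successor values, so the strategy is self-financing and V0 is arbitrage-free.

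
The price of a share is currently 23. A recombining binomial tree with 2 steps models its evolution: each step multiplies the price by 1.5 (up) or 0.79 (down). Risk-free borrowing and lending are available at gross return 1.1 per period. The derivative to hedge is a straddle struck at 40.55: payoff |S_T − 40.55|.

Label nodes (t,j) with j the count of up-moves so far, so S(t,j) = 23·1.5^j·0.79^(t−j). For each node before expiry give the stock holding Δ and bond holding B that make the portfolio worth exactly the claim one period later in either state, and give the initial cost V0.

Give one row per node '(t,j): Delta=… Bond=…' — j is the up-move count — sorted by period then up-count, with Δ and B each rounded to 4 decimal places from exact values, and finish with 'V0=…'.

No-arbitrage ⇒ martingale measure with p* = (R−d)/(u−d) = 0.4366.
At expiry t=2: V(2,0)=26.1957, V(2,1)=13.2950, V(2,2)=11.2000
  t=1,j=0: stock 18.1700 → up 27.2550 (V=13.2950), down 14.3543 (V=26.1957). Price 18.6936; hedge Δ=-1.0000, bond B=36.8636.
  t=1,j=1: stock 34.5000 → up 51.7500 (V=11.2000), down 27.2550 (V=13.2950). Price 11.2548; hedge Δ=-0.0855, bond B=14.2055.
  t=0,j=0: stock 23.0000 → up 34.5000 (V=11.2548), down 18.1700 (V=18.6936). Price 14.0415; hedge Δ=-0.4555, bond B=24.5188.
Self-financing check: at every node Δ·S+B equals the discounted successor values.

(0,0): Delta=-0.4555 Bond=24.5188
(1,0): Delta=-1.0000 Bond=36.8636
(1,1): Delta=-0.0855 Bond=14.2055
V0=14.0415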